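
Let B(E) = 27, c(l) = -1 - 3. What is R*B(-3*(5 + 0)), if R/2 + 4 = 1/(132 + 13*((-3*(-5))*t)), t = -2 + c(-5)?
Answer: -37377/173 ≈ -216.05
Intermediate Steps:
c(l) = -4
t = -6 (t = -2 - 4 = -6)
R = -4153/519 (R = -8 + 2/(132 + 13*(-3*(-5)*(-6))) = -8 + 2/(132 + 13*(15*(-6))) = -8 + 2/(132 + 13*(-90)) = -8 + 2/(132 - 1170) = -8 + 2/(-1038) = -8 + 2*(-1/1038) = -8 - 1/519 = -4153/519 ≈ -8.0019)
R*B(-3*(5 + 0)) = -4153/519*27 = -37377/173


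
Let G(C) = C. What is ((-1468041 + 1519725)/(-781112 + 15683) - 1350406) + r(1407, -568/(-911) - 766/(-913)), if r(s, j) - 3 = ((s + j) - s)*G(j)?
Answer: -238355234933398995130693/176507013490276007 ≈ -1.3504e+6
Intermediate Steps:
r(s, j) = 3 + j² (r(s, j) = 3 + ((s + j) - s)*j = 3 + ((j + s) - s)*j = 3 + j*j = 3 + j²)
((-1468041 + 1519725)/(-781112 + 15683) - 1350406) + r(1407, -568/(-911) - 766/(-913)) = ((-1468041 + 1519725)/(-781112 + 15683) - 1350406) + (3 + (-568/(-911) - 766/(-913))²) = (51684/(-765429) - 1350406) + (3 + (-568*(-1/911) - 766*(-1/913))²) = (51684*(-1/765429) - 1350406) + (3 + (568/911 + 766/913)²) = (-17228/255143 - 1350406) + (3 + (1216410/831743)²) = -344546655286/255143 + (3 + 1479653288100/691796418049) = -344546655286/255143 + 3555042542247/691796418049 = -238355234933398995130693/176507013490276007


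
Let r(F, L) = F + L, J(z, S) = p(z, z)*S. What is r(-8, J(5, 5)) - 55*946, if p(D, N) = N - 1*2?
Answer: -52023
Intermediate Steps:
p(D, N) = -2 + N (p(D, N) = N - 2 = -2 + N)
J(z, S) = S*(-2 + z) (J(z, S) = (-2 + z)*S = S*(-2 + z))
r(-8, J(5, 5)) - 55*946 = (-8 + 5*(-2 + 5)) - 55*946 = (-8 + 5*3) - 52030 = (-8 + 15) - 52030 = 7 - 52030 = -52023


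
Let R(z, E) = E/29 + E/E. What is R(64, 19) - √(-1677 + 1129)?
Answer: 48/29 - 2*I*√137 ≈ 1.6552 - 23.409*I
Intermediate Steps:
R(z, E) = 1 + E/29 (R(z, E) = E*(1/29) + 1 = E/29 + 1 = 1 + E/29)
R(64, 19) - √(-1677 + 1129) = (1 + (1/29)*19) - √(-1677 + 1129) = (1 + 19/29) - √(-548) = 48/29 - 2*I*√137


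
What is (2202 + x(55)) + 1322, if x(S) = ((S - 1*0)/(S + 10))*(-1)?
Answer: 45801/13 ≈ 3523.2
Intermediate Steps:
x(S) = -S/(10 + S) (x(S) = ((S + 0)/(10 + S))*(-1) = (S/(10 + S))*(-1) = -S/(10 + S))
(2202 + x(55)) + 1322 = (2202 - 1*55/(10 + 55)) + 1322 = (2202 - 1*55/65) + 1322 = (2202 - 1*55*1/65) + 1322 = (2202 - 11/13) + 1322 = 28615/13 + 1322 = 45801/13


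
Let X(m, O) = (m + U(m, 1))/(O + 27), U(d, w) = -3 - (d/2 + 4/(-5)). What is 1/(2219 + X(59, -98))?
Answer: 710/1575217 ≈ 0.00045073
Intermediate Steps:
U(d, w) = -11/5 - d/2 (U(d, w) = -3 - (d*(½) + 4*(-⅕)) = -3 - (d/2 - ⅘) = -3 - (-⅘ + d/2) = -3 + (⅘ - d/2) = -11/5 - d/2)
X(m, O) = (-11/5 + m/2)/(27 + O) (X(m, O) = (m + (-11/5 - m/2))/(O + 27) = (-11/5 + m/2)/(27 + O))
1/(2219 + X(59, -98)) = 1/(2219 + (-22 + 5*59)/(10*(27 - 98))) = 1/(2219 + (⅒)*(-22 + 295)/(-71)) = 1/(2219 + (⅒)*(-1/71)*273) = 1/(2219 - 273/710) = 1/(1575217/710) = 710/1575217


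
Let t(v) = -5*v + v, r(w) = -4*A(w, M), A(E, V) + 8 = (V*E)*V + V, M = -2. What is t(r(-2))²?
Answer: 82944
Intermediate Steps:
A(E, V) = -8 + V + E*V² (A(E, V) = -8 + ((V*E)*V + V) = -8 + ((E*V)*V + V) = -8 + (E*V² + V) = -8 + (V + E*V²) = -8 + V + E*V²)
r(w) = 40 - 16*w (r(w) = -4*(-8 - 2 + w*(-2)²) = -4*(-8 - 2 + w*4) = -4*(-8 - 2 + 4*w) = -4*(-10 + 4*w) = 40 - 16*w)
t(v) = -4*v
t(r(-2))² = (-4*(40 - 16*(-2)))² = (-4*(40 + 32))² = (-4*72)² = (-288)² = 82944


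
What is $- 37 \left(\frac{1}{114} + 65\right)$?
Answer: $- \frac{274207}{114} \approx -2405.3$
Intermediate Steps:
$- 37 \left(\frac{1}{114} + 65\right) = \left(-37\right) \frac{7411}{114} = - \frac{274207}{114}$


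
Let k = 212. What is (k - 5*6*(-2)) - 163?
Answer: 109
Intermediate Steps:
(k - 5*6*(-2)) - 163 = (212 - 5*6*(-2)) - 163 = (212 - 30*(-2)) - 163 = (212 + 60) - 163 = 272 - 163 = 109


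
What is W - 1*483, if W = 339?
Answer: -144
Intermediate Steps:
W - 1*483 = 339 - 1*483 = 339 - 483 = -144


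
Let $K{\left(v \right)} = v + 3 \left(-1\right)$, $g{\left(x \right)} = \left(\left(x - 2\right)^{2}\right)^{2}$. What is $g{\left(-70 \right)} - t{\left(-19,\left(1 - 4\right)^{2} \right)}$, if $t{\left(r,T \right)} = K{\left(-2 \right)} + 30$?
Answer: $26873831$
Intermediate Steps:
$g{\left(x \right)} = \left(-2 + x\right)^{4}$ ($g{\left(x \right)} = \left(\left(-2 + x\right)^{2}\right)^{2} = \left(-2 + x\right)^{4}$)
$K{\left(v \right)} = -3 + v$ ($K{\left(v \right)} = v - 3 = -3 + v$)
$t{\left(r,T \right)} = 25$ ($t{\left(r,T \right)} = \left(-3 - 2\right) + 30 = -5 + 30 = 25$)
$g{\left(-70 \right)} - t{\left(-19,\left(1 - 4\right)^{2} \right)} = \left(-2 - 70\right)^{4} - 25 = \left(-72\right)^{4} - 25 = 26873856 - 25 = 26873831$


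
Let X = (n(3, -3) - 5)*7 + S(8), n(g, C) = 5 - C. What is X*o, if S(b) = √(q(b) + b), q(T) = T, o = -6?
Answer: -150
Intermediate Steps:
S(b) = √2*√b (S(b) = √(b + b) = √(2*b) = √2*√b)
X = 25 (X = ((5 - 1*(-3)) - 5)*7 + √2*√8 = ((5 + 3) - 5)*7 + √2*(2*√2) = (8 - 5)*7 + 4 = 3*7 + 4 = 21 + 4 = 25)
X*o = 25*(-6) = -150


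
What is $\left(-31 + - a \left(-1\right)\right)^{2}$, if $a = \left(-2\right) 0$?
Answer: $961$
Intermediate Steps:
$a = 0$
$\left(-31 + - a \left(-1\right)\right)^{2} = \left(-31 + \left(-1\right) 0 \left(-1\right)\right)^{2} = \left(-31 + 0 \left(-1\right)\right)^{2} = \left(-31 + 0\right)^{2} = \left(-31\right)^{2} = 961$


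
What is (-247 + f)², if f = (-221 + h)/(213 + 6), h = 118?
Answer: 2937206416/47961 ≈ 61242.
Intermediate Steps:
f = -103/219 (f = (-221 + 118)/(213 + 6) = -103/219 ≈ -0.47032)
(-247 + f)² = (-247 - 103/219)² = (-54196/219)² = 2937206416/47961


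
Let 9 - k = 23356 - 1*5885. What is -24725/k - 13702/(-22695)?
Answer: 47082247/23311770 ≈ 2.0197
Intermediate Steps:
k = -17462 (k = 9 - (23356 - 1*5885) = 9 - (23356 - 5885) = 9 - 1*17471 = 9 - 17471 = -17462)
-24725/k - 13702/(-22695) = -24725/(-17462) - 13702/(-22695) = -24725*(-1/17462) - 13702*(-1/22695) = 24725/17462 + 806/1335 = 47082247/23311770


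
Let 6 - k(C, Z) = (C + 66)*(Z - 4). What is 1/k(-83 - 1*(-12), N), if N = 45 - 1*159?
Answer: -1/584 ≈ -0.0017123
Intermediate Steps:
N = -114 (N = 45 - 159 = -114)
k(C, Z) = 6 - (-4 + Z)*(66 + C) (k(C, Z) = 6 - (C + 66)*(Z - 4) = 6 - (66 + C)*(-4 + Z) = 6 - (-4 + Z)*(66 + C))
1/k(-83 - 1*(-12), N) = 1/(270 - 66*(-114) + 4*(-83 - 1*(-12)) - 1*(-83 - 1*(-12))*(-114)) = 1/(270 + 7524 + 4*(-83 + 12) - 1*(-83 + 12)*(-114)) = 1/(270 + 7524 + 4*(-71) - 1*(-71)*(-114)) = 1/(270 + 7524 - 284 - 8094) = 1/(-584) = -1/584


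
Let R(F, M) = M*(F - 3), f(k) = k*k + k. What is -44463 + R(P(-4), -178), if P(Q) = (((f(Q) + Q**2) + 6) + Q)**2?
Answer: -204129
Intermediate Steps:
f(k) = k + k**2 (f(k) = k**2 + k = k + k**2)
P(Q) = (6 + Q + Q**2 + Q*(1 + Q))**2 (P(Q) = (((Q*(1 + Q) + Q**2) + 6) + Q)**2 = (((Q**2 + Q*(1 + Q)) + 6) + Q)**2 = ((6 + Q**2 + Q*(1 + Q)) + Q)**2 = (6 + Q + Q**2 + Q*(1 + Q))**2)
R(F, M) = M*(-3 + F)
-44463 + R(P(-4), -178) = -44463 - 178*(-3 + (6 + 2*(-4) + 2*(-4)**2)**2) = -44463 - 178*(-3 + (6 - 8 + 2*16)**2) = -44463 - 178*(-3 + (6 - 8 + 32)**2) = -44463 - 178*(-3 + 30**2) = -44463 - 178*(-3 + 900) = -44463 - 178*897 = -44463 - 159666 = -204129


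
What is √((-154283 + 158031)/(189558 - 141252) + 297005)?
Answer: √173263082572767/24153 ≈ 544.98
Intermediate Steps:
√((-154283 + 158031)/(189558 - 141252) + 297005) = √(3748/48306 + 297005) = √(3748*(1/48306) + 297005) = √(1874/24153 + 297005) = √(7173563639/24153) = √173263082572767/24153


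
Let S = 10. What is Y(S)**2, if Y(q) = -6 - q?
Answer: 256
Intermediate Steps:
Y(S)**2 = (-6 - 1*10)**2 = (-6 - 10)**2 = (-16)**2 = 256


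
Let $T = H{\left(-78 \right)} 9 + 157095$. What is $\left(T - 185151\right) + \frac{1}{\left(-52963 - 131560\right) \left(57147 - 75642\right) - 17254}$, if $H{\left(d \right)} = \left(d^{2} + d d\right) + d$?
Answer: $\frac{275592053145775}{3412735631} \approx 80754.0$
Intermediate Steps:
$H{\left(d \right)} = d + 2 d^{2}$ ($H{\left(d \right)} = \left(d^{2} + d^{2}\right) + d = 2 d^{2} + d = d + 2 d^{2}$)
$T = 265905$ ($T = - 78 \left(1 + 2 \left(-78\right)\right) 9 + 157095 = - 78 \left(1 - 156\right) 9 + 157095 = \left(-78\right) \left(-155\right) 9 + 157095 = 12090 \cdot 9 + 157095 = 108810 + 157095 = 265905$)
$\left(T - 185151\right) + \frac{1}{\left(-52963 - 131560\right) \left(57147 - 75642\right) - 17254} = \left(265905 - 185151\right) + \frac{1}{\left(-52963 - 131560\right) \left(57147 - 75642\right) - 17254} = 80754 + \frac{1}{\left(-184523\right) \left(-18495\right) - 17254} = 80754 + \frac{1}{3412752885 - 17254} = 80754 + \frac{1}{3412735631} = \frac{275592053145775}{3412735631}$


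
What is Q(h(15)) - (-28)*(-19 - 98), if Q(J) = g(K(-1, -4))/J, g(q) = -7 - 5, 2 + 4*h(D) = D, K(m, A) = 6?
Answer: -42636/13 ≈ -3279.7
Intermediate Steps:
h(D) = -½ + D/4
g(q) = -12
Q(J) = -12/J
Q(h(15)) - (-28)*(-19 - 98) = -12/(-½ + (¼)*15) - (-28)*(-19 - 98) = -12/(-½ + 15/4) - (-28)*(-117) = -12/13/4 - 1*3276 = -12*4/13 - 3276 = -48/13 - 3276 = -42636/13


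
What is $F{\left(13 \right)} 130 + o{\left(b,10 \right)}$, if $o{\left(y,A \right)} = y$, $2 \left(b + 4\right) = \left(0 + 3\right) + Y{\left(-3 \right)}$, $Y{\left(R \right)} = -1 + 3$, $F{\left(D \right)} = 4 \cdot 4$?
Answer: $\frac{4157}{2} \approx 2078.5$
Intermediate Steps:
$F{\left(D \right)} = 16$
$Y{\left(R \right)} = 2$
$b = - \frac{3}{2}$ ($b = -4 + \frac{\left(0 + 3\right) + 2}{2} = -4 + \frac{3 + 2}{2} = -4 + \frac{1}{2} \cdot 5 = -4 + \frac{5}{2} = - \frac{3}{2} \approx -1.5$)
$F{\left(13 \right)} 130 + o{\left(b,10 \right)} = 16 \cdot 130 - \frac{3}{2} = 2080 - \frac{3}{2} = \frac{4157}{2}$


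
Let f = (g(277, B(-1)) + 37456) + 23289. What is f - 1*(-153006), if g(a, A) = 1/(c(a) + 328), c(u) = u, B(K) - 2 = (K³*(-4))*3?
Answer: 129319356/605 ≈ 2.1375e+5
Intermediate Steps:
B(K) = 2 - 12*K³ (B(K) = 2 + (K³*(-4))*3 = 2 - 4*K³*3 = 2 - 12*K³)
g(a, A) = 1/(328 + a) (g(a, A) = 1/(a + 328) = 1/(328 + a))
f = 36750726/605 (f = (1/(328 + 277) + 37456) + 23289 = (1/605 + 37456) + 23289 = 22660881/605 + 23289 = 36750726/605 ≈ 60745.)
f - 1*(-153006) = 36750726/605 - 1*(-153006) = 36750726/605 + 153006 = 129319356/605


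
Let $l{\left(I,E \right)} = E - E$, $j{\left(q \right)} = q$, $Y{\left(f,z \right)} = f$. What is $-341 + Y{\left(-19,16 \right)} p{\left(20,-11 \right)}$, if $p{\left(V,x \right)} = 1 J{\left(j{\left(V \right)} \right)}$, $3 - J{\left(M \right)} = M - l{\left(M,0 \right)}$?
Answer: $-18$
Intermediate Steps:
$l{\left(I,E \right)} = 0$
$J{\left(M \right)} = 3 - M$ ($J{\left(M \right)} = 3 - \left(M - 0\right) = 3 - \left(M + 0\right) = 3 - M$)
$p{\left(V,x \right)} = 3 - V$ ($p{\left(V,x \right)} = 1 \left(3 - V\right) = 3 - V$)
$-341 + Y{\left(-19,16 \right)} p{\left(20,-11 \right)} = -341 - 19 \left(3 - 20\right) = -341 - -323 = -341 + 323 = -18$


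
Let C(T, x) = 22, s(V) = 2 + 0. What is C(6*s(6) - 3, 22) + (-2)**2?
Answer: 26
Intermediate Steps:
s(V) = 2
C(6*s(6) - 3, 22) + (-2)**2 = 22 + (-2)**2 = 22 + 4 = 26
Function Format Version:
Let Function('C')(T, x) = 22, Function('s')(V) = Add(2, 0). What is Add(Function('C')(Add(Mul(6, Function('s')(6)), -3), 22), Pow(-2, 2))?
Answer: 26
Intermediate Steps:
Function('s')(V) = 2
Add(Function('C')(Add(Mul(6, Function('s')(6)), -3), 22), Pow(-2, 2)) = Add(22, Pow(-2, 2)) = Add(22, 4) = 26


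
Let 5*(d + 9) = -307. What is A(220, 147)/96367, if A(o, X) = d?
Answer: -352/481835 ≈ -0.00073054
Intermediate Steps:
d = -352/5 (d = -9 + (⅕)*(-307) = -9 - 307/5 = -352/5 ≈ -70.400)
A(o, X) = -352/5
A(220, 147)/96367 = -352/5/96367 = -352/5*1/96367 = -352/481835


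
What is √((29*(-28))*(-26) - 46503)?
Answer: I*√25391 ≈ 159.35*I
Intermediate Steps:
√((29*(-28))*(-26) - 46503) = √(-812*(-26) - 46503) = √(21112 - 46503) = √(-25391) = I*√25391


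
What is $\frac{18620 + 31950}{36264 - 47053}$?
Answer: $- \frac{50570}{10789} \approx -4.6872$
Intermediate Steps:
$\frac{18620 + 31950}{36264 - 47053} = \frac{50570}{-10789} = 50570 \left(- \frac{1}{10789}\right) = - \frac{50570}{10789}$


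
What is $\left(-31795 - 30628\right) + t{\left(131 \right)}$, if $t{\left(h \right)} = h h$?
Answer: $-45262$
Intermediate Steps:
$t{\left(h \right)} = h^{2}$
$\left(-31795 - 30628\right) + t{\left(131 \right)} = \left(-31795 - 30628\right) + 131^{2} = -62423 + 17161 = -45262$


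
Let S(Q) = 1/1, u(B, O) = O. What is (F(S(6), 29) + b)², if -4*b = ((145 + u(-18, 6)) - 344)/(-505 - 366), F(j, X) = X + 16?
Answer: 24519488569/12138256 ≈ 2020.0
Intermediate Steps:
S(Q) = 1
F(j, X) = 16 + X
b = -193/3484 (b = -((145 + 6) - 344)/(4*(-505 - 366)) = -(151 - 344)/(4*(-871)) = -(-193)*(-1)/(4*871) = -¼*193/871 = -193/3484 ≈ -0.055396)
(F(S(6), 29) + b)² = ((16 + 29) - 193/3484)² = (45 - 193/3484)² = (156587/3484)² = 24519488569/12138256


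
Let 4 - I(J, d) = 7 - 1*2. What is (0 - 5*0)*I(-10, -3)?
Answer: 0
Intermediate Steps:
I(J, d) = -1 (I(J, d) = 4 - (7 - 1*2) = 4 - (7 - 2) = 4 - 1*5 = 4 - 5 = -1)
(0 - 5*0)*I(-10, -3) = (0 - 5*0)*(-1) = (0 + 0)*(-1) = 0*(-1) = 0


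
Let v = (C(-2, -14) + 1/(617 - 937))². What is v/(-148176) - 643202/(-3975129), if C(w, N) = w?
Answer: 120466835668471/744636004761600 ≈ 0.16178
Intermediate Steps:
v = 410881/102400 (v = (-2 + 1/(617 - 937))² = (-2 + 1/(-320))² = (-2 - 1/320)² = (-641/320)² = 410881/102400 ≈ 4.0125)
v/(-148176) - 643202/(-3975129) = (410881/102400)/(-148176) - 643202/(-3975129) = (410881/102400)*(-1/148176) - 643202*(-1/3975129) = -410881/15173222400 + 643202/3975129 = 120466835668471/744636004761600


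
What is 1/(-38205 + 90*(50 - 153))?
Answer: -1/47475 ≈ -2.1064e-5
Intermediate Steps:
1/(-38205 + 90*(50 - 153)) = 1/(-38205 + 90*(-103)) = 1/(-38205 - 9270) = 1/(-47475) = -1/47475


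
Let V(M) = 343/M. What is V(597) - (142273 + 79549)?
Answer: -132427391/597 ≈ -2.2182e+5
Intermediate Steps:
V(597) - (142273 + 79549) = 343/597 - (142273 + 79549) = 343*(1/597) - 1*221822 = 343/597 - 221822 = -132427391/597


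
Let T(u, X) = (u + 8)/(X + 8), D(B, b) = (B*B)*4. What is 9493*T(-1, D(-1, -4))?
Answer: 66451/12 ≈ 5537.6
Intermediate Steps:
D(B, b) = 4*B**2 (D(B, b) = B**2*4 = 4*B**2)
T(u, X) = (8 + u)/(8 + X)
9493*T(-1, D(-1, -4)) = 9493*((8 - 1)/(8 + 4*(-1)**2)) = 9493*(7/(8 + 4*1)) = 9493*(7/(8 + 4)) = 9493*(7/12) = 66451/12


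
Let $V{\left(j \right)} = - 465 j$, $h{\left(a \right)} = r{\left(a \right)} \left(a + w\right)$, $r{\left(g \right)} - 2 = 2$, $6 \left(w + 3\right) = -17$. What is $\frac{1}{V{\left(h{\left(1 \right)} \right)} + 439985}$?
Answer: $\frac{1}{448975} \approx 2.2273 \cdot 10^{-6}$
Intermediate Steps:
$w = - \frac{35}{6}$ ($w = -3 + \frac{1}{6} \left(-17\right) = -3 - \frac{17}{6} = - \frac{35}{6} \approx -5.8333$)
$r{\left(g \right)} = 4$ ($r{\left(g \right)} = 2 + 2 = 4$)
$h{\left(a \right)} = - \frac{70}{3} + 4 a$ ($h{\left(a \right)} = 4 \left(a - \frac{35}{6}\right) = 4 \left(- \frac{35}{6} + a\right) = - \frac{70}{3} + 4 a$)
$\frac{1}{V{\left(h{\left(1 \right)} \right)} + 439985} = \frac{1}{- 465 \left(- \frac{70}{3} + 4 \cdot 1\right) + 439985} = \frac{1}{- 465 \left(- \frac{70}{3} + 4\right) + 439985} = \frac{1}{\left(-465\right) \left(- \frac{58}{3}\right) + 439985} = \frac{1}{8990 + 439985} = \frac{1}{448975}$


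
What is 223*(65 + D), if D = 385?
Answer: 100350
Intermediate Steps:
223*(65 + D) = 223*(65 + 385) = 223*450 = 100350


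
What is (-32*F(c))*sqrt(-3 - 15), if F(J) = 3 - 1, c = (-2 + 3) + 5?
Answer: -192*I*sqrt(2) ≈ -271.53*I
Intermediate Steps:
c = 6 (c = 1 + 5 = 6)
F(J) = 2
(-32*F(c))*sqrt(-3 - 15) = (-32*2)*sqrt(-3 - 15) = -192*I*sqrt(2)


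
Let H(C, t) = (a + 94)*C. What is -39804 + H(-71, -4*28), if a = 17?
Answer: -47685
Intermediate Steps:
H(C, t) = 111*C (H(C, t) = (17 + 94)*C = 111*C)
-39804 + H(-71, -4*28) = -39804 + 111*(-71) = -39804 - 7881 = -47685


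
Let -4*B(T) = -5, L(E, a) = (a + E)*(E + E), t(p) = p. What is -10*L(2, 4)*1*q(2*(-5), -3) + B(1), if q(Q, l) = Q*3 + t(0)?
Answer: 28805/4 ≈ 7201.3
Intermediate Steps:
L(E, a) = 2*E*(E + a) (L(E, a) = (E + a)*(2*E) = 2*E*(E + a))
q(Q, l) = 3*Q (q(Q, l) = Q*3 + 0 = 3*Q + 0 = 3*Q)
B(T) = 5/4 (B(T) = -¼*(-5) = 5/4)
-10*L(2, 4)*1*q(2*(-5), -3) + B(1) = -10*(2*2*(2 + 4))*1*3*(2*(-5)) + 5/4 = -10*(2*2*6)*1*3*(-10) + 5/4 = -10*24*1*(-30) + 5/4 = -240*(-30) + 5/4 = -10*(-720) + 5/4 = 7200 + 5/4 = 28805/4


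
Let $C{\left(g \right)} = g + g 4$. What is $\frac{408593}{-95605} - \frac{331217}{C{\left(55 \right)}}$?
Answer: $- \frac{6355672872}{5258275} \approx -1208.7$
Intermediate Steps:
$C{\left(g \right)} = 5 g$ ($C{\left(g \right)} = g + 4 g = 5 g$)
$\frac{408593}{-95605} - \frac{331217}{C{\left(55 \right)}} = \frac{408593}{-95605} - \frac{331217}{5 \cdot 55} = 408593 \left(- \frac{1}{95605}\right) - \frac{331217}{275} = - \frac{408593}{95605} - \frac{331217}{275} = - \frac{6355672872}{5258275}$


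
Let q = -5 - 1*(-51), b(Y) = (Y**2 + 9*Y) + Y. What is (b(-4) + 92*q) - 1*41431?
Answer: -37223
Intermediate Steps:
b(Y) = Y**2 + 10*Y
q = 46 (q = -5 + 51 = 46)
(b(-4) + 92*q) - 1*41431 = (-4*(10 - 4) + 92*46) - 1*41431 = (-4*6 + 4232) - 41431 = (-24 + 4232) - 41431 = 4208 - 41431 = -37223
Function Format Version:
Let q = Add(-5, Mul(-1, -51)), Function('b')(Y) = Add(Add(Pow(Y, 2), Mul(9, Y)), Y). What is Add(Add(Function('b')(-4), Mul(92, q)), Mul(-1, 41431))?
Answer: -37223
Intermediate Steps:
Function('b')(Y) = Add(Pow(Y, 2), Mul(10, Y))
q = 46 (q = Add(-5, 51) = 46)
Add(Add(Function('b')(-4), Mul(92, q)), Mul(-1, 41431)) = Add(Add(Mul(-4, Add(10, -4)), Mul(92, 46)), Mul(-1, 41431)) = Add(Add(Mul(-4, 6), 4232), -41431) = Add(Add(-24, 4232), -41431) = Add(4208, -41431) = -37223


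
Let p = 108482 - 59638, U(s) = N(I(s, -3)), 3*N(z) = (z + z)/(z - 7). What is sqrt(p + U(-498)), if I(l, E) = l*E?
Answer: 2*sqrt(27000954922)/1487 ≈ 221.01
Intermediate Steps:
I(l, E) = E*l
N(z) = 2*z/(3*(-7 + z)) (N(z) = ((z + z)/(z - 7))/3 = ((2*z)/(-7 + z))/3 = (2*z/(-7 + z))/3 = 2*z/(3*(-7 + z)))
U(s) = -2*s/(-7 - 3*s) (U(s) = 2*(-3*s)/(3*(-7 - 3*s)) = -2*s/(-7 - 3*s))
p = 48844
sqrt(p + U(-498)) = sqrt(48844 + 2*(-498)/(7 + 3*(-498))) = sqrt(48844 + 2*(-498)/(7 - 1494)) = sqrt(48844 + 2*(-498)/(-1487)) = sqrt(48844 + 2*(-498)*(-1/1487)) = sqrt(48844 + 996/1487) = sqrt(72632024/1487) = 2*sqrt(27000954922)/1487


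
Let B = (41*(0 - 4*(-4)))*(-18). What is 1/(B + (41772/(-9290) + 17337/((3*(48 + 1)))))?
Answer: -227605/2661739799 ≈ -8.5510e-5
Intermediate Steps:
B = -11808 (B = (41*(0 + 16))*(-18) = (41*16)*(-18) = 656*(-18) = -11808)
1/(B + (41772/(-9290) + 17337/((3*(48 + 1))))) = 1/(-11808 + (41772/(-9290) + 17337/((3*(48 + 1))))) = 1/(-11808 + (41772*(-1/9290) + 17337/((3*49)))) = 1/(-11808 + (-20886/4645 + 17337/147)) = 1/(-11808 + (-20886/4645 + 17337*(1/147))) = 1/(-11808 + (-20886/4645 + 5779/49)) = 1/(-11808 + 25820041/227605) = 1/(-2661739799/227605) = -227605/2661739799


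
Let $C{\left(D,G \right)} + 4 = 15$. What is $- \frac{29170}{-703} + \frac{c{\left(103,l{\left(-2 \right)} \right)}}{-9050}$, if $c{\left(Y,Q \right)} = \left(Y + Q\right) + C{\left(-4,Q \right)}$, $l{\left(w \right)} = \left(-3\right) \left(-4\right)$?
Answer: $\frac{131949961}{3181075} \approx 41.48$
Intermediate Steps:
$l{\left(w \right)} = 12$
$C{\left(D,G \right)} = 11$ ($C{\left(D,G \right)} = -4 + 15 = 11$)
$c{\left(Y,Q \right)} = 11 + Q + Y$ ($c{\left(Y,Q \right)} = \left(Y + Q\right) + 11 = \left(Q + Y\right) + 11 = 11 + Q + Y$)
$- \frac{29170}{-703} + \frac{c{\left(103,l{\left(-2 \right)} \right)}}{-9050} = - \frac{29170}{-703} + \frac{11 + 12 + 103}{-9050} = \left(-29170\right) \left(- \frac{1}{703}\right) + 126 \left(- \frac{1}{9050}\right) = \frac{29170}{703} - \frac{63}{4525} = \frac{131949961}{3181075}$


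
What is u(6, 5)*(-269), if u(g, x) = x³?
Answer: -33625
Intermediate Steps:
u(6, 5)*(-269) = 5³*(-269) = 125*(-269) = -33625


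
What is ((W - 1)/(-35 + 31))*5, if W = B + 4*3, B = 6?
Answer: -85/4 ≈ -21.250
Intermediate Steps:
W = 18 (W = 6 + 4*3 = 6 + 12 = 18)
((W - 1)/(-35 + 31))*5 = ((18 - 1)/(-35 + 31))*5 = (17/(-4))*5 = (17*(-1/4))*5 = -17/4*5 = -85/4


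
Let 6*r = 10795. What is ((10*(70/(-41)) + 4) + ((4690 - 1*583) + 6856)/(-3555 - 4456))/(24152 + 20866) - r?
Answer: -13301427858257/7393103559 ≈ -1799.2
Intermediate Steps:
r = 10795/6 (r = (1/6)*10795 = 10795/6 ≈ 1799.2)
((10*(70/(-41)) + 4) + ((4690 - 1*583) + 6856)/(-3555 - 4456))/(24152 + 20866) - r = ((10*(70/(-41)) + 4) + ((4690 - 1*583) + 6856)/(-3555 - 4456))/(24152 + 20866) - 1*10795/6 = ((10*(70*(-1/41)) + 4) + ((4690 - 583) + 6856)/(-8011))/45018 - 10795/6 = ((10*(-70/41) + 4) + (4107 + 6856)*(-1/8011))*(1/45018) - 10795/6 = ((-700/41 + 4) + 10963*(-1/8011))*(1/45018) - 10795/6 = (-536/41 - 10963/8011)*(1/45018) - 10795/6 = -4743379/328451*1/45018 - 10795/6 = -4743379/14786207118 - 10795/6 = -13301427858257/7393103559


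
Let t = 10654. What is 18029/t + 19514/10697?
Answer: 400758369/113965838 ≈ 3.5165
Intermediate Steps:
18029/t + 19514/10697 = 18029/10654 + 19514/10697 = 400758369/113965838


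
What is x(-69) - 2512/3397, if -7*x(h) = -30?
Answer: 84326/23779 ≈ 3.5462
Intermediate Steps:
x(h) = 30/7 (x(h) = -⅐*(-30) = 30/7)
x(-69) - 2512/3397 = 30/7 - 2512/3397 = 84326/23779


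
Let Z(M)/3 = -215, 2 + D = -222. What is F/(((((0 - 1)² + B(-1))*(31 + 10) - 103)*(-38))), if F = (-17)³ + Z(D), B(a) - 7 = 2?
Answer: 2779/5833 ≈ 0.47643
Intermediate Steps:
D = -224 (D = -2 - 222 = -224)
B(a) = 9 (B(a) = 7 + 2 = 9)
Z(M) = -645 (Z(M) = 3*(-215) = -645)
F = -5558 (F = (-17)³ - 645 = -4913 - 645 = -5558)
F/(((((0 - 1)² + B(-1))*(31 + 10) - 103)*(-38))) = -5558*(-1/(38*(((0 - 1)² + 9)*(31 + 10) - 103))) = -5558*(-1/(38*(((-1)² + 9)*41 - 103))) = -5558*(-1/(38*((1 + 9)*41 - 103))) = -5558*(-1/(38*(10*41 - 103))) = -5558*(-1/(38*(410 - 103))) = -5558/(307*(-38)) = -5558/(-11666) = -5558*(-1/11666) = 2779/5833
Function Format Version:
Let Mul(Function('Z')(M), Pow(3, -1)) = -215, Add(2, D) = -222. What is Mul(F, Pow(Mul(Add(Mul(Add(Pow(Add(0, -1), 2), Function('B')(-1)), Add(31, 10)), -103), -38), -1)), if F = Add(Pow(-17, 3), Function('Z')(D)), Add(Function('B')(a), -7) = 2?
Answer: Rational(2779, 5833) ≈ 0.47643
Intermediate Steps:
D = -224 (D = Add(-2, -222) = -224)
Function('B')(a) = 9 (Function('B')(a) = Add(7, 2) = 9)
Function('Z')(M) = -645 (Function('Z')(M) = Mul(3, -215) = -645)
F = -5558 (F = Add(Pow(-17, 3), -645) = Add(-4913, -645) = -5558)
Mul(F, Pow(Mul(Add(Mul(Add(Pow(Add(0, -1), 2), Function('B')(-1)), Add(31, 10)), -103), -38), -1)) = Mul(-5558, Pow(Mul(Add(Mul(Add(Pow(Add(0, -1), 2), 9), Add(31, 10)), -103), -38), -1)) = Mul(-5558, Pow(Mul(Add(Mul(Add(Pow(-1, 2), 9), 41), -103), -38), -1)) = Mul(-5558, Pow(Mul(Add(Mul(Add(1, 9), 41), -103), -38), -1)) = Mul(-5558, Pow(Mul(Add(Mul(10, 41), -103), -38), -1)) = Mul(-5558, Pow(Mul(Add(410, -103), -38), -1)) = Mul(-5558, Pow(Mul(307, -38), -1)) = Mul(-5558, Pow(-11666, -1)) = Mul(-5558, Rational(-1, 11666)) = Rational(2779, 5833)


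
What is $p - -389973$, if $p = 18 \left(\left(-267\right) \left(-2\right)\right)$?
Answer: $399585$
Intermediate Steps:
$p = 9612$ ($p = 18 \cdot 534 = 9612$)
$p - -389973 = 9612 - -389973 = 9612 + 389973 = 399585$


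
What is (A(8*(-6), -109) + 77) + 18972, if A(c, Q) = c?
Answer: 19001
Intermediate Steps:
(A(8*(-6), -109) + 77) + 18972 = (8*(-6) + 77) + 18972 = (-48 + 77) + 18972 = 29 + 18972 = 19001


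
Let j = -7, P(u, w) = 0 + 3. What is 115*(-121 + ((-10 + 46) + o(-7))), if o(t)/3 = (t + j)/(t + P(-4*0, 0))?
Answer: -17135/2 ≈ -8567.5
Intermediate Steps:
P(u, w) = 3
o(t) = 3*(-7 + t)/(3 + t) (o(t) = 3*((t - 7)/(t + 3)) = 3*((-7 + t)/(3 + t)) = 3*(-7 + t)/(3 + t))
115*(-121 + ((-10 + 46) + o(-7))) = 115*(-121 + ((-10 + 46) + 3*(-7 - 7)/(3 - 7))) = 115*(-121 + (36 + 3*(-14)/(-4))) = 115*(-121 + (36 + 3*(-1/4)*(-14))) = 115*(-121 + (36 + 21/2)) = 115*(-121 + 93/2) = 115*(-149/2) = -17135/2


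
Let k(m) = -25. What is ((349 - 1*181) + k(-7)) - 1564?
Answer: -1421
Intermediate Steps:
((349 - 1*181) + k(-7)) - 1564 = ((349 - 1*181) - 25) - 1564 = ((349 - 181) - 25) - 1564 = (168 - 25) - 1564 = 143 - 1564 = -1421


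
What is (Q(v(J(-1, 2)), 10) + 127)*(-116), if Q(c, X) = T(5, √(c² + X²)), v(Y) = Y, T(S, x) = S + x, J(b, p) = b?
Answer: -15312 - 116*√101 ≈ -16478.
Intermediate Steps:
Q(c, X) = 5 + √(X² + c²) (Q(c, X) = 5 + √(c² + X²) = 5 + √(X² + c²))
(Q(v(J(-1, 2)), 10) + 127)*(-116) = ((5 + √(10² + (-1)²)) + 127)*(-116) = ((5 + √(100 + 1)) + 127)*(-116) = ((5 + √101) + 127)*(-116) = (132 + √101)*(-116) = -15312 - 116*√101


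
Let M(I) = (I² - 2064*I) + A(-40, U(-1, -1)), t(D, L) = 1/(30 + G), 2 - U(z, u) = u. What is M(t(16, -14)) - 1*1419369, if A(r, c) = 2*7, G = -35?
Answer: -35473554/25 ≈ -1.4189e+6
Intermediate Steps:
U(z, u) = 2 - u
t(D, L) = -⅕ (t(D, L) = 1/(30 - 35) = 1/(-5) = -⅕)
A(r, c) = 14
M(I) = 14 + I² - 2064*I (M(I) = (I² - 2064*I) + 14 = 14 + I² - 2064*I)
M(t(16, -14)) - 1*1419369 = (14 + (-⅕)² - 2064*(-⅕)) - 1*1419369 = (14 + 1/25 + 2064/5) - 1419369 = 10671/25 - 1419369 = -35473554/25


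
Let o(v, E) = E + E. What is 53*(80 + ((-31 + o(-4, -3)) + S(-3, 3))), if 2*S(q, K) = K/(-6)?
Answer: 9063/4 ≈ 2265.8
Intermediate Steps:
o(v, E) = 2*E
S(q, K) = -K/12 (S(q, K) = (K/(-6))/2 = (K*(-⅙))/2 = (-K/6)/2 = -K/12)
53*(80 + ((-31 + o(-4, -3)) + S(-3, 3))) = 53*(80 + ((-31 + 2*(-3)) - 1/12*3)) = 53*(80 + ((-31 - 6) - ¼)) = 53*(80 + (-37 - ¼)) = 53*(80 - 149/4) = 53*(171/4) = 9063/4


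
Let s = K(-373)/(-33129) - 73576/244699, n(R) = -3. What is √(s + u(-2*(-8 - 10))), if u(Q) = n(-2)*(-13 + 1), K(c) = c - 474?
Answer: √28984571824669725355/900737019 ≈ 5.9770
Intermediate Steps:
K(c) = -474 + c
u(Q) = 36 (u(Q) = -3*(-13 + 1) = -3*(-12) = 36)
s = -2230239251/8106633171 (s = (-474 - 373)/(-33129) - 73576/244699 = -847*(-1/33129) - 73576*1/244699 = 847/33129 - 73576/244699 = -2230239251/8106633171 ≈ -0.27511)
√(s + u(-2*(-8 - 10))) = √(-2230239251/8106633171 + 36) = √(289608554905/8106633171) = √28984571824669725355/900737019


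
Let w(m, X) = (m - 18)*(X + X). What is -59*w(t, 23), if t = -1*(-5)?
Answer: 35282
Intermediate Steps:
t = 5
w(m, X) = 2*X*(-18 + m) (w(m, X) = (-18 + m)*(2*X) = 2*X*(-18 + m))
-59*w(t, 23) = -118*23*(-18 + 5) = -118*23*(-13) = -59*(-598) = 35282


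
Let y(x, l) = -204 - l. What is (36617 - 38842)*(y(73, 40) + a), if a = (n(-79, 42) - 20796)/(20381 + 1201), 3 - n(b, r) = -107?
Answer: 5881447075/10791 ≈ 5.4503e+5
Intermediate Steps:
n(b, r) = 110 (n(b, r) = 3 - 1*(-107) = 3 + 107 = 110)
a = -10343/10791 (a = (110 - 20796)/(20381 + 1201) = -20686/21582 = -20686*1/21582 = -10343/10791 ≈ -0.95848)
(36617 - 38842)*(y(73, 40) + a) = (36617 - 38842)*((-204 - 1*40) - 10343/10791) = -2225*((-204 - 40) - 10343/10791) = -2225*(-244 - 10343/10791) = -2225*(-2643347/10791) = 5881447075/10791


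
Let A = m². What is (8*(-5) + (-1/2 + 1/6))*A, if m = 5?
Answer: -3025/3 ≈ -1008.3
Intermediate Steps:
A = 25 (A = 5² = 25)
(8*(-5) + (-1/2 + 1/6))*A = (8*(-5) + (-1/2 + 1/6))*25 = (-40 + (-1*½ + 1*(⅙)))*25 = (-40 + (-½ + ⅙))*25 = (-40 - ⅓)*25 = -121/3*25 = -3025/3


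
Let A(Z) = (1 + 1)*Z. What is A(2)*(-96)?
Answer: -384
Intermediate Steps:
A(Z) = 2*Z
A(2)*(-96) = (2*2)*(-96) = 4*(-96) = -384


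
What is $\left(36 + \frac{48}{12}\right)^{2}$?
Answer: $1600$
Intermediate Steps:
$\left(36 + \frac{48}{12}\right)^{2} = \left(36 + 48 \cdot \frac{1}{12}\right)^{2} = \left(36 + 4\right)^{2} = 40^{2} = 1600$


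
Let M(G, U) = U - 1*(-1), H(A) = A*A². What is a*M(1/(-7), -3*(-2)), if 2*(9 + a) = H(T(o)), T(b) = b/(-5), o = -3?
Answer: -15561/250 ≈ -62.244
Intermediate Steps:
T(b) = -b/5 (T(b) = b*(-⅕) = -b/5)
H(A) = A³
a = -2223/250 (a = -9 + (-⅕*(-3))³/2 = -9 + (⅗)³/2 = -9 + (½)*(27/125) = -9 + 27/250 = -2223/250 ≈ -8.8920)
M(G, U) = 1 + U (M(G, U) = U + 1 = 1 + U)
a*M(1/(-7), -3*(-2)) = -2223*(1 - 3*(-2))/250 = -2223*(1 + 6)/250 = -2223/250*7 = -15561/250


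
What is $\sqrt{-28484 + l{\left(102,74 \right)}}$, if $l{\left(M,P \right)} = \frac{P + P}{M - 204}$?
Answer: $\frac{i \sqrt{74090658}}{51} \approx 168.78 i$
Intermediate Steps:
$l{\left(M,P \right)} = \frac{2 P}{-204 + M}$
$\sqrt{-28484 + l{\left(102,74 \right)}} = \sqrt{-28484 + 2 \cdot 74 \frac{1}{-204 + 102}} = \sqrt{-28484 + 2 \cdot 74 \frac{1}{-102}} = \sqrt{-28484 + 2 \cdot 74 \left(- \frac{1}{102}\right)} = \sqrt{-28484 - \frac{74}{51}} = \sqrt{- \frac{1452758}{51}} = \frac{i \sqrt{74090658}}{51}$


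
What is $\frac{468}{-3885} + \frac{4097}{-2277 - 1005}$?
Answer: $- \frac{5817607}{4250190} \approx -1.3688$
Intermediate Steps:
$\frac{468}{-3885} + \frac{4097}{-2277 - 1005} = 468 \left(- \frac{1}{3885}\right) + \frac{4097}{-3282} = - \frac{156}{1295} + 4097 \left(- \frac{1}{3282}\right) = - \frac{156}{1295} - \frac{4097}{3282} = - \frac{5817607}{4250190}$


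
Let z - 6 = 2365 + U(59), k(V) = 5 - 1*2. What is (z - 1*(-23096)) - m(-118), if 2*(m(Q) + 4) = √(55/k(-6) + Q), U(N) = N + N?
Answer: 25589 - I*√897/6 ≈ 25589.0 - 4.9917*I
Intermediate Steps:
U(N) = 2*N
k(V) = 3 (k(V) = 5 - 2 = 3)
m(Q) = -4 + √(55/3 + Q)/2
z = 2489 (z = 6 + (2365 + 2*59) = 6 + (2365 + 118) = 6 + 2483 = 2489)
(z - 1*(-23096)) - m(-118) = (2489 - 1*(-23096)) - (-4 + √(165 + 9*(-118))/6) = (2489 + 23096) - (-4 + √(165 - 1062)/6) = 25585 - (-4 + √(-897)/6) = 25585 - (-4 + (I*√897)/6) = 25585 - (-4 + I*√897/6) = 25585 + (4 - I*√897/6) = 25589 - I*√897/6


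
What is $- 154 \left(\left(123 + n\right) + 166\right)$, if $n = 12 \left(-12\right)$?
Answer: $-22330$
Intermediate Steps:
$n = -144$
$- 154 \left(\left(123 + n\right) + 166\right) = - 154 \left(\left(123 - 144\right) + 166\right) = - 154 \left(-21 + 166\right) = \left(-154\right) 145 = -22330$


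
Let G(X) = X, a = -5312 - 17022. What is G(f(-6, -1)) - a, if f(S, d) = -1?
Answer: 22333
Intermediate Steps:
a = -22334
G(f(-6, -1)) - a = -1 - 1*(-22334) = -1 + 22334 = 22333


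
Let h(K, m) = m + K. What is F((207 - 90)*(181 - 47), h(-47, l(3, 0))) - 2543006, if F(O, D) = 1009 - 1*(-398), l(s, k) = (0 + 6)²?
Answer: -2541599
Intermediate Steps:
l(s, k) = 36 (l(s, k) = 6² = 36)
h(K, m) = K + m
F(O, D) = 1407 (F(O, D) = 1009 + 398 = 1407)
F((207 - 90)*(181 - 47), h(-47, l(3, 0))) - 2543006 = 1407 - 2543006 = -2541599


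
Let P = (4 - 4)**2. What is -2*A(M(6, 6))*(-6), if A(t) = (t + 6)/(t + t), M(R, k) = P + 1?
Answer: 42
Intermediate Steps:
P = 0 (P = 0**2 = 0)
M(R, k) = 1 (M(R, k) = 0 + 1 = 1)
A(t) = (6 + t)/(2*t) (A(t) = (6 + t)/((2*t)) = (6 + t)*(1/(2*t)) = (6 + t)/(2*t))
-2*A(M(6, 6))*(-6) = -(6 + 1)/1*(-6) = -7*(-6) = 42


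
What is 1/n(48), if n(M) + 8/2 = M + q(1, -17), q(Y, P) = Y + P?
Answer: 1/28 ≈ 0.035714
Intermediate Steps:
q(Y, P) = P + Y
n(M) = -20 + M (n(M) = -4 + (M + (-17 + 1)) = -4 + (M - 16) = -4 + (-16 + M) = -20 + M)
1/n(48) = 1/(-20 + 48) = 1/28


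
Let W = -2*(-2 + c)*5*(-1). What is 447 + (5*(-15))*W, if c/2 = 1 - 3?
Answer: 4947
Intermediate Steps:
c = -4 (c = 2*(1 - 3) = 2*(-2) = -4)
W = -60 (W = -2*(-2 - 4)*5*(-1) = -(-12)*5*(-1) = -2*(-30)*(-1) = 60*(-1) = -60)
447 + (5*(-15))*W = 447 + (5*(-15))*(-60) = 447 - 75*(-60) = 447 + 4500 = 4947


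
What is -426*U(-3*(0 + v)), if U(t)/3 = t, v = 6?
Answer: 23004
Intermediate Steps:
U(t) = 3*t
-426*U(-3*(0 + v)) = -1278*(-3*(0 + 6)) = -1278*(-3*6) = -1278*(-18) = -426*(-54) = 23004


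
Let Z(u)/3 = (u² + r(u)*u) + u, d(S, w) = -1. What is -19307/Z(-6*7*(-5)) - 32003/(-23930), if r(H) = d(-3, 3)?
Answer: 377198039/316593900 ≈ 1.1914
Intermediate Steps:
r(H) = -1
Z(u) = 3*u² (Z(u) = 3*((u² - u) + u) = 3*u²)
-19307/Z(-6*7*(-5)) - 32003/(-23930) = -19307/(3*(-6*7*(-5))²) - 32003/(-23930) = -19307/(3*(-42*(-5))²) - 32003*(-1/23930) = -19307/(3*210²) + 32003/23930 = -19307/(3*44100) + 32003/23930 = -19307/132300 + 32003/23930 = 377198039/316593900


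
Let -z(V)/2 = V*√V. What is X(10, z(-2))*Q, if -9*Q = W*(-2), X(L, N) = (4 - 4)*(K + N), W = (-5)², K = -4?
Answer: 0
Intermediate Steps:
W = 25
z(V) = -2*V^(3/2) (z(V) = -2*V*√V = -2*V^(3/2))
X(L, N) = 0 (X(L, N) = (4 - 4)*(-4 + N) = 0*(-4 + N) = 0)
Q = 50/9 (Q = -25*(-2)/9 = -⅑*(-50) = 50/9 ≈ 5.5556)
X(10, z(-2))*Q = 0*(50/9) = 0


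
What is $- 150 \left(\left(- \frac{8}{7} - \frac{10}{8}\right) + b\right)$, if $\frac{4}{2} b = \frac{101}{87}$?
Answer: $\frac{110375}{406} \approx 271.86$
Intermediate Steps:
$b = \frac{101}{174}$ ($b = \frac{101 \cdot \frac{1}{87}}{2} = \frac{1}{2} \cdot \frac{101}{87} = \frac{101}{174} \approx 0.58046$)
$- 150 \left(\left(- \frac{8}{7} - \frac{10}{8}\right) + b\right) = - 150 \left(\left(- \frac{8}{7} - \frac{10}{8}\right) + \frac{101}{174}\right) = - 150 \left(\left(\left(-8\right) \frac{1}{7} - \frac{5}{4}\right) + \frac{101}{174}\right) = - 150 \left(\left(- \frac{8}{7} - \frac{5}{4}\right) + \frac{101}{174}\right) = - 150 \left(- \frac{67}{28} + \frac{101}{174}\right) = \left(-150\right) \left(- \frac{4415}{2436}\right) = \frac{110375}{406}$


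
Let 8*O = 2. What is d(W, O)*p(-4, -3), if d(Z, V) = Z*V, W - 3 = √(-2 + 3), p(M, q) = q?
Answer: -3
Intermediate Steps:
O = ¼ (O = (⅛)*2 = ¼ ≈ 0.25000)
W = 4 (W = 3 + √(-2 + 3) = 3 + √1 = 3 + 1 = 4)
d(Z, V) = V*Z
d(W, O)*p(-4, -3) = ((¼)*4)*(-3) = 1*(-3) = -3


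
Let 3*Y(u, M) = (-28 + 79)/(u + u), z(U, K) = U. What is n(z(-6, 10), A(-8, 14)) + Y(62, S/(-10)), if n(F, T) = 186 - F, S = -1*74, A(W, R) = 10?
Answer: 23825/124 ≈ 192.14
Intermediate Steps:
S = -74
Y(u, M) = 17/(2*u) (Y(u, M) = ((-28 + 79)/(u + u))/3 = (51/((2*u)))/3 = (51*(1/(2*u)))/3 = (51/(2*u))/3 = 17/(2*u))
n(z(-6, 10), A(-8, 14)) + Y(62, S/(-10)) = (186 - 1*(-6)) + (17/2)/62 = (186 + 6) + (17/2)*(1/62) = 192 + 17/124 = 23825/124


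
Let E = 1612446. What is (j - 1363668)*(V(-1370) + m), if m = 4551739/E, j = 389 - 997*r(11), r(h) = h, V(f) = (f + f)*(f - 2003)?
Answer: -3413229158550950019/268741 ≈ -1.2701e+13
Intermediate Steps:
V(f) = 2*f*(-2003 + f) (V(f) = (2*f)*(-2003 + f) = 2*f*(-2003 + f))
j = -10578 (j = 389 - 997*11 = 389 - 10967 = -10578)
m = 4551739/1612446 ≈ 2.8229
(j - 1363668)*(V(-1370) + m) = (-10578 - 1363668)*(2*(-1370)*(-2003 - 1370) + 4551739/1612446) = -1374246*(2*(-1370)*(-3373) + 4551739/1612446) = -1374246*(9242020 + 4551739/1612446) = -1374246*14902262732659/1612446 = -3413229158550950019/268741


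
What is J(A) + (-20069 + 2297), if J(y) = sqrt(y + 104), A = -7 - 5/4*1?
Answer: -17772 + sqrt(383)/2 ≈ -17762.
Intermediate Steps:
A = -33/4 (A = -7 - 5*1/4*1 = -7 - 5/4*1 = -7 - 5/4 = -33/4 ≈ -8.2500)
J(y) = sqrt(104 + y)
J(A) + (-20069 + 2297) = sqrt(104 - 33/4) + (-20069 + 2297) = sqrt(383/4) - 17772 = sqrt(383)/2 - 17772 = -17772 + sqrt(383)/2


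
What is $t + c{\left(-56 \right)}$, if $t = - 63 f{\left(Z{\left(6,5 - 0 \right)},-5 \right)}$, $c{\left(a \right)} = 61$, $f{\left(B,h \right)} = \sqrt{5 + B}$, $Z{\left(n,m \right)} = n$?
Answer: $61 - 63 \sqrt{11} \approx -147.95$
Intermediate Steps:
$t = - 63 \sqrt{11}$ ($t = - 63 \sqrt{5 + 6} = - 63 \sqrt{11} \approx -208.95$)
$t + c{\left(-56 \right)} = - 63 \sqrt{11} + 61 = 61 - 63 \sqrt{11}$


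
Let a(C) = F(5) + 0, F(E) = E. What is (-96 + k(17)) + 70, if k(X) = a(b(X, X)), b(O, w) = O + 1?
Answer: -21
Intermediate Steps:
b(O, w) = 1 + O
a(C) = 5 (a(C) = 5 + 0 = 5)
k(X) = 5
(-96 + k(17)) + 70 = (-96 + 5) + 70 = -91 + 70 = -21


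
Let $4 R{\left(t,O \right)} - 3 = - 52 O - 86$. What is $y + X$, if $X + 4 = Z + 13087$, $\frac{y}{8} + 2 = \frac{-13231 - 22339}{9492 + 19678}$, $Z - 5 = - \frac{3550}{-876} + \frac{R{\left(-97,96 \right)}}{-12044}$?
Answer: $\frac{402130782059117}{30775936848} \approx 13066.0$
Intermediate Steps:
$R{\left(t,O \right)} = - \frac{83}{4} - 13 O$ ($R{\left(t,O \right)} = \frac{3}{4} + \frac{- 52 O - 86}{4} = \frac{3}{4} + \frac{-86 - 52 O}{4} = \frac{3}{4} - \left(\frac{43}{2} + 13 O\right) = - \frac{83}{4} - 13 O$)
$Z = \frac{96620345}{10550544}$ ($Z = 5 + \left(- \frac{3550}{-876} + \frac{- \frac{83}{4} - 1248}{-12044}\right) = 5 + \left(\left(-3550\right) \left(- \frac{1}{876}\right) + \left(- \frac{83}{4} - 1248\right) \left(- \frac{1}{12044}\right)\right) = 5 + \left(\frac{1775}{438} - - \frac{5075}{48176}\right) = 5 + \left(\frac{1775}{438} + \frac{5075}{48176}\right) = 5 + \frac{43867625}{10550544} = \frac{96620345}{10550544} \approx 9.1579$)
$y = - \frac{75128}{2917}$ ($y = -16 + 8 \frac{-13231 - 22339}{9492 + 19678} = -16 + 8 \left(- \frac{35570}{29170}\right) = -16 + 8 \left(\left(-35570\right) \frac{1}{29170}\right) = -16 + 8 \left(- \frac{3557}{2917}\right) = -16 - \frac{28456}{2917} = - \frac{75128}{2917} \approx -25.755$)
$X = \frac{138129387497}{10550544}$ ($X = -4 + \left(\frac{96620345}{10550544} + 13087\right) = -4 + \frac{138171589673}{10550544} = \frac{138129387497}{10550544} \approx 13092.0$)
$y + X = - \frac{75128}{2917} + \frac{138129387497}{10550544} = \frac{402130782059117}{30775936848}$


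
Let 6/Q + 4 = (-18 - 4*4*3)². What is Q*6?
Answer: 9/1088 ≈ 0.0082721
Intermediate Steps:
Q = 3/2176 (Q = 6/(-4 + (-18 - 4*4*3)²) = 6/(-4 + (-18 - 16*3)²) = 6/(-4 + (-18 - 48)²) = 6/(-4 + (-66)²) = 6/(-4 + 4356) = 6/4352 = 6*(1/4352) = 3/2176 ≈ 0.0013787)
Q*6 = (3/2176)*6 = 9/1088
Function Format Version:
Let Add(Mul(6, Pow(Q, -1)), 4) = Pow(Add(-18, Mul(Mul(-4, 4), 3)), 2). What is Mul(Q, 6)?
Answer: Rational(9, 1088) ≈ 0.0082721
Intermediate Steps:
Q = Rational(3, 2176) (Q = Mul(6, Pow(Add(-4, Pow(Add(-18, Mul(Mul(-4, 4), 3)), 2)), -1)) = Mul(6, Pow(Add(-4, Pow(Add(-18, Mul(-16, 3)), 2)), -1)) = Mul(6, Pow(Add(-4, Pow(Add(-18, -48), 2)), -1)) = Mul(6, Pow(Add(-4, Pow(-66, 2)), -1)) = Mul(6, Pow(Add(-4, 4356), -1)) = Mul(6, Pow(4352, -1)) = Mul(6, Rational(1, 4352)) = Rational(3, 2176) ≈ 0.0013787)
Mul(Q, 6) = Mul(Rational(3, 2176), 6) = Rational(9, 1088)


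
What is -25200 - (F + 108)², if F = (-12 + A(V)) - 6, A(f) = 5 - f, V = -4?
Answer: -35001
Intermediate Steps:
F = -9 (F = (-12 + (5 - 1*(-4))) - 6 = (-12 + (5 + 4)) - 6 = (-12 + 9) - 6 = -3 - 6 = -9)
-25200 - (F + 108)² = -25200 - (-9 + 108)² = -25200 - 1*99² = -25200 - 1*9801 = -25200 - 9801 = -35001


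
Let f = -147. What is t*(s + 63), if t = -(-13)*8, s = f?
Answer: -8736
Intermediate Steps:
s = -147
t = 104 (t = -13*(-8) = 104)
t*(s + 63) = 104*(-147 + 63) = 104*(-84) = -8736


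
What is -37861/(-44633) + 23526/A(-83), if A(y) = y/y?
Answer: 1050073819/44633 ≈ 23527.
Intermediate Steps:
A(y) = 1
-37861/(-44633) + 23526/A(-83) = -37861/(-44633) + 23526/1 = -37861*(-1/44633) + 23526*1 = 37861/44633 + 23526 = 1050073819/44633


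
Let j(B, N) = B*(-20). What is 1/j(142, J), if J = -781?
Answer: -1/2840 ≈ -0.00035211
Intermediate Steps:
j(B, N) = -20*B
1/j(142, J) = 1/(-20*142) = 1/(-2840) = -1/2840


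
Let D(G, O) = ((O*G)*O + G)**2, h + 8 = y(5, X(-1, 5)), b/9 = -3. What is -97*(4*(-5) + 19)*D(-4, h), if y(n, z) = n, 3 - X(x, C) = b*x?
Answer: 155200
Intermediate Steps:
b = -27 (b = 9*(-3) = -27)
X(x, C) = 3 + 27*x (X(x, C) = 3 - (-27)*x = 3 + 27*x)
h = -3 (h = -8 + 5 = -3)
D(G, O) = (G + G*O**2)**2 (D(G, O) = ((G*O)*O + G)**2 = (G*O**2 + G)**2 = (G + G*O**2)**2)
-97*(4*(-5) + 19)*D(-4, h) = -97*(4*(-5) + 19)*(-4)**2*(1 + (-3)**2)**2 = -97*(-20 + 19)*16*(1 + 9)**2 = -(-97)*16*10**2 = -(-97)*16*100 = -(-97)*1600 = -97*(-1600) = 155200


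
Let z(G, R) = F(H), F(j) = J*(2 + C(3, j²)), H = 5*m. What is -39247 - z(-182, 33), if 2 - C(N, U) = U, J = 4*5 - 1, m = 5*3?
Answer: 67552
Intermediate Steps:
m = 15
J = 19 (J = 20 - 1 = 19)
C(N, U) = 2 - U
H = 75 (H = 5*15 = 75)
F(j) = 76 - 19*j² (F(j) = 19*(2 + (2 - j²)) = 19*(4 - j²) = 76 - 19*j²)
z(G, R) = -106799 (z(G, R) = 76 - 19*75² = 76 - 19*5625 = 76 - 106875 = -106799)
-39247 - z(-182, 33) = -39247 - 1*(-106799) = -39247 + 106799 = 67552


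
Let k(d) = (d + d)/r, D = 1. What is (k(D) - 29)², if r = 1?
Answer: 729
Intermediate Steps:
k(d) = 2*d (k(d) = (d + d)/1 = (2*d)*1 = 2*d)
(k(D) - 29)² = (2*1 - 29)² = (2 - 29)² = (-27)² = 729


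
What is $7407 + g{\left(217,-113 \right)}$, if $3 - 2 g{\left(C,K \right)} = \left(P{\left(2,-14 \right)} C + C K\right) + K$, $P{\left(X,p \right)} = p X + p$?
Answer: $\frac{48565}{2} \approx 24283.0$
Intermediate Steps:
$P{\left(X,p \right)} = p + X p$ ($P{\left(X,p \right)} = X p + p = p + X p$)
$g{\left(C,K \right)} = \frac{3}{2} + 21 C - \frac{K}{2} - \frac{C K}{2}$ ($g{\left(C,K \right)} = \frac{3}{2} - \frac{\left(- 14 \left(1 + 2\right) C + C K\right) + K}{2} = \frac{3}{2} - \frac{\left(\left(-14\right) 3 C + C K\right) + K}{2} = \frac{3}{2} - \frac{\left(- 42 C + C K\right) + K}{2} = \frac{3}{2} - \frac{K - 42 C + C K}{2} = \frac{3}{2} - \left(\frac{K}{2} - 21 C + \frac{C K}{2}\right) = \frac{3}{2} + 21 C - \frac{K}{2} - \frac{C K}{2}$)
$7407 + g{\left(217,-113 \right)} = 7407 + \left(\frac{3}{2} + 21 \cdot 217 - - \frac{113}{2} - \frac{217}{2} \left(-113\right)\right) = 7407 + \left(\frac{3}{2} + 4557 + \frac{113}{2} + \frac{24521}{2}\right) = 7407 + \frac{33751}{2} = \frac{48565}{2}$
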